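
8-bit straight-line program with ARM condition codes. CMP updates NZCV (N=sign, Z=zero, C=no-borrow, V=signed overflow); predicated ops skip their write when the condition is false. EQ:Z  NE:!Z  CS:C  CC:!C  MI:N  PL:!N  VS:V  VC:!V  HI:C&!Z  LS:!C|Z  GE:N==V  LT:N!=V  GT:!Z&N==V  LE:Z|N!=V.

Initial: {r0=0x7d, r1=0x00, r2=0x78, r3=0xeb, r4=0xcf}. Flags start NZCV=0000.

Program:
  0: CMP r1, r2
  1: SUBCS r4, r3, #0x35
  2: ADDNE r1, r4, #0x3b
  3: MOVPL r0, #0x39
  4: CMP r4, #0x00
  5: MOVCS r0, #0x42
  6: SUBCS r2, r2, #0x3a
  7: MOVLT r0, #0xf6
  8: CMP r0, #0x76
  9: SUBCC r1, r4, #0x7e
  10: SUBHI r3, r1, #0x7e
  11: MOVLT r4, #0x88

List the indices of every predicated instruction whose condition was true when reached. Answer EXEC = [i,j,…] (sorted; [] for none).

0: ✓ CMP  NZCV=1000
1: · SUBCS
2: ✓ ADDNE  r1←0x0a
3: · MOVPL
4: ✓ CMP  NZCV=1010
5: ✓ MOVCS  r0←0x42
6: ✓ SUBCS  r2←0x3e
7: ✓ MOVLT  r0←0xf6
8: ✓ CMP  NZCV=1010
9: · SUBCC
10: ✓ SUBHI  r3←0x8c
11: ✓ MOVLT  r4←0x88

EXEC = [2,5,6,7,10,11]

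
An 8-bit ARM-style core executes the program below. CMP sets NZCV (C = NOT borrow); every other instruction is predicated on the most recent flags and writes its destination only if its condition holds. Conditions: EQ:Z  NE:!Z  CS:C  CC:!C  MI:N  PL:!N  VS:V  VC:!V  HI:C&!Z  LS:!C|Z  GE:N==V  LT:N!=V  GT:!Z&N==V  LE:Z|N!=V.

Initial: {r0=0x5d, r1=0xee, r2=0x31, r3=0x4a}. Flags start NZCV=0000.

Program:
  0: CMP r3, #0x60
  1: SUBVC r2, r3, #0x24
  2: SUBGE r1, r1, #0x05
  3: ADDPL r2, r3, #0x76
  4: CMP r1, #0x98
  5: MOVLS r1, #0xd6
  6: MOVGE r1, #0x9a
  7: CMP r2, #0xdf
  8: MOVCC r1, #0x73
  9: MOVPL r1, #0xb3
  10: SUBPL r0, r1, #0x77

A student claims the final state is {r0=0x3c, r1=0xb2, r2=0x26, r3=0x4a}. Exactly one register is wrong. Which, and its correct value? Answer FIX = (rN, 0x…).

[0] flags=1000 → (cmp)
[1] flags=1000 VC?T → r2=0x26
[2] flags=1000 GE?F → skip
[3] flags=1000 PL?F → skip
[4] flags=0010 → (cmp)
[5] flags=0010 LS?F → skip
[6] flags=0010 GE?T → r1=0x9a
[7] flags=0000 → (cmp)
[8] flags=0000 CC?T → r1=0x73
[9] flags=0000 PL?T → r1=0xb3
[10] flags=0000 PL?T → r0=0x3c

FIX = (r1, 0xb3)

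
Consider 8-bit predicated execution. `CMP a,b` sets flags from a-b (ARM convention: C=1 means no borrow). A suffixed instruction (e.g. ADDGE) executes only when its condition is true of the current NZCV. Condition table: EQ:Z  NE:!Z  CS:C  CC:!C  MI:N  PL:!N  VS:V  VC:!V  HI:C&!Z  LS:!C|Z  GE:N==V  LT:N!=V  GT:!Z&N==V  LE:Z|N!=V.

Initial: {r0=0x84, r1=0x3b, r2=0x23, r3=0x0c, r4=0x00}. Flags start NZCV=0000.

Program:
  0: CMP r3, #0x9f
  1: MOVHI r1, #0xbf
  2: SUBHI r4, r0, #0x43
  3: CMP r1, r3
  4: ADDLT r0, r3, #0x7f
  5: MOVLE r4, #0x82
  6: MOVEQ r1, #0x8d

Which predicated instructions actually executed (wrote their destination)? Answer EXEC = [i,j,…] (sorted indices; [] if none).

[0] flags=0000 → (cmp)
[1] flags=0000 HI?F → skip
[2] flags=0000 HI?F → skip
[3] flags=0010 → (cmp)
[4] flags=0010 LT?F → skip
[5] flags=0010 LE?F → skip
[6] flags=0010 EQ?F → skip

EXEC = []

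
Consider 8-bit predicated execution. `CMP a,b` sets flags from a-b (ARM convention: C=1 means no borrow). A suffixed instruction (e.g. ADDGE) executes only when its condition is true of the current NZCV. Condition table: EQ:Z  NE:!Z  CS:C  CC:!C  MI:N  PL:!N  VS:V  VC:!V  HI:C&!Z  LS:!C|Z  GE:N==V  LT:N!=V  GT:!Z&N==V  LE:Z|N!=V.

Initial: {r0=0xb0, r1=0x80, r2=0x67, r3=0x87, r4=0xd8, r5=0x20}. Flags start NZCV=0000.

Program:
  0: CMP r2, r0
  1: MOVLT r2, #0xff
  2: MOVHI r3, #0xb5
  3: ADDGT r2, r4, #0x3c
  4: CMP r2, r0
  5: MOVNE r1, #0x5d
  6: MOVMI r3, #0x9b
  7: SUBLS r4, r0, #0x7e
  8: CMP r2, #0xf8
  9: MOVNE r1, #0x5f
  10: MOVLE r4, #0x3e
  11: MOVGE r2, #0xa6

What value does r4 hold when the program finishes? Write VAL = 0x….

0: ✓ CMP  NZCV=1001
1: · MOVLT
2: · MOVHI
3: ✓ ADDGT  r2←0x14
4: ✓ CMP  NZCV=0000
5: ✓ MOVNE  r1←0x5d
6: · MOVMI
7: ✓ SUBLS  r4←0x32
8: ✓ CMP  NZCV=0000
9: ✓ MOVNE  r1←0x5f
10: · MOVLE
11: ✓ MOVGE  r2←0xa6

VAL = 0x32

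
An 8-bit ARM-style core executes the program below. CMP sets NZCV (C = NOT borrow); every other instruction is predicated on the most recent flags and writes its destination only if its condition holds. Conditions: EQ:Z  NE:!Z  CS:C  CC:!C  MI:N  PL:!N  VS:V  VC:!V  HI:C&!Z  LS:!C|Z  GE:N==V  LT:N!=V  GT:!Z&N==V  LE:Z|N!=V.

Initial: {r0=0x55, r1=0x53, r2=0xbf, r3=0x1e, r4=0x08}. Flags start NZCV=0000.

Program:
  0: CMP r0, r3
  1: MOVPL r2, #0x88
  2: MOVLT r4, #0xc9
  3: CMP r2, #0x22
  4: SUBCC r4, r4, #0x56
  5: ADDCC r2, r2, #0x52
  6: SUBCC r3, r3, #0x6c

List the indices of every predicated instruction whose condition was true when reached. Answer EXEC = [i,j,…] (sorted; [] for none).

0: ✓ CMP  NZCV=0010
1: ✓ MOVPL  r2←0x88
2: · MOVLT
3: ✓ CMP  NZCV=0011
4: · SUBCC
5: · ADDCC
6: · SUBCC

EXEC = [1]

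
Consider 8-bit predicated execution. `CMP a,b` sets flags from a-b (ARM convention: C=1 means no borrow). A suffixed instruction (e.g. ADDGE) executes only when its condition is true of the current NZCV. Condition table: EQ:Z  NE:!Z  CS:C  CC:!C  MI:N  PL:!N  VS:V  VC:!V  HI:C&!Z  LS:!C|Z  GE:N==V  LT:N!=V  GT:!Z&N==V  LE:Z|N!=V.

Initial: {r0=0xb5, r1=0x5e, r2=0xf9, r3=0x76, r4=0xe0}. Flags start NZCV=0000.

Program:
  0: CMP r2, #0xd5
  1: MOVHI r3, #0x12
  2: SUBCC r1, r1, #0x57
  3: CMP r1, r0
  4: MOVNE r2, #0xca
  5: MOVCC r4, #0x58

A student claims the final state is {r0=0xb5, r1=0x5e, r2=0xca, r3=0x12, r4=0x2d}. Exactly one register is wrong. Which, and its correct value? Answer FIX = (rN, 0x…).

0: ✓ CMP  NZCV=0010
1: ✓ MOVHI  r3←0x12
2: · SUBCC
3: ✓ CMP  NZCV=1001
4: ✓ MOVNE  r2←0xca
5: ✓ MOVCC  r4←0x58

FIX = (r4, 0x58)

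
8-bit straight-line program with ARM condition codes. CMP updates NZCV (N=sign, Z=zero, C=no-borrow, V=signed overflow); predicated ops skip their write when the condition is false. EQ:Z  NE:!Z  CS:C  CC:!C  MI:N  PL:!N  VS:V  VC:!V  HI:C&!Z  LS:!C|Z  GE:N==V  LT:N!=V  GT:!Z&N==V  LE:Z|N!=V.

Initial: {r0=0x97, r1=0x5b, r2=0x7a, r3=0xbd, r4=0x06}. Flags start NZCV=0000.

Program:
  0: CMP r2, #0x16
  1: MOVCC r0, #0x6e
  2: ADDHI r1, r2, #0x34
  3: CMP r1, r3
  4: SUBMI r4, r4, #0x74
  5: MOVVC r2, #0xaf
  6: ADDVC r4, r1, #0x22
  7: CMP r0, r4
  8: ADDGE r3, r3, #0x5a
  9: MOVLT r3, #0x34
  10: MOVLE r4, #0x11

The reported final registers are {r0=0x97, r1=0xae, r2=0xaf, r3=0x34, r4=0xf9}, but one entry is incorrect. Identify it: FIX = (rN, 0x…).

[0] flags=0010 → (cmp)
[1] flags=0010 CC?F → skip
[2] flags=0010 HI?T → r1=0xae
[3] flags=1000 → (cmp)
[4] flags=1000 MI?T → r4=0x92
[5] flags=1000 VC?T → r2=0xaf
[6] flags=1000 VC?T → r4=0xd0
[7] flags=1000 → (cmp)
[8] flags=1000 GE?F → skip
[9] flags=1000 LT?T → r3=0x34
[10] flags=1000 LE?T → r4=0x11

FIX = (r4, 0x11)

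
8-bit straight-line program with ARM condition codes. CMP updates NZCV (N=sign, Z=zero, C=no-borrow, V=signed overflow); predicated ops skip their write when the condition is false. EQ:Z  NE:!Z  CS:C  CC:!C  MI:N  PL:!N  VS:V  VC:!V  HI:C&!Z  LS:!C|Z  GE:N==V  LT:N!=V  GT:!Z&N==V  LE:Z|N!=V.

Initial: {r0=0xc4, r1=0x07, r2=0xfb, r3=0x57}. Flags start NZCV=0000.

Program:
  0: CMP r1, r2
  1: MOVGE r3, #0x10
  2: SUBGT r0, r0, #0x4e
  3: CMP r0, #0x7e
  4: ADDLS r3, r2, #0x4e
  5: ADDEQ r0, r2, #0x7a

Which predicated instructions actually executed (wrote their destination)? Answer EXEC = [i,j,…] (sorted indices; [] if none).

[0] flags=0000 → (cmp)
[1] flags=0000 GE?T → r3=0x10
[2] flags=0000 GT?T → r0=0x76
[3] flags=1000 → (cmp)
[4] flags=1000 LS?T → r3=0x49
[5] flags=1000 EQ?F → skip

EXEC = [1,2,4]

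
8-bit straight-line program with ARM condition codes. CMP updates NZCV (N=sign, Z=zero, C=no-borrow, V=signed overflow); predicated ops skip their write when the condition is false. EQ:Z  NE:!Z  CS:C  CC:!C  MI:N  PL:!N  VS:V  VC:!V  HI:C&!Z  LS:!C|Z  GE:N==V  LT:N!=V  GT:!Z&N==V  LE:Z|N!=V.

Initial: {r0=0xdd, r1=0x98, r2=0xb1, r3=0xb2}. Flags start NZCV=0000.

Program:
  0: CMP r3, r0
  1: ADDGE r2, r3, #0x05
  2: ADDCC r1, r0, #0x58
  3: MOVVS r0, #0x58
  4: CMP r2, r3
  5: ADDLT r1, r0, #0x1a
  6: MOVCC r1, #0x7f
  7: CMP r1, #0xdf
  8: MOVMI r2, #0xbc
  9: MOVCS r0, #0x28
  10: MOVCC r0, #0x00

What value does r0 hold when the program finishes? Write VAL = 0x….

VAL = 0x00

0: ✓ CMP  NZCV=1000
1: · ADDGE
2: ✓ ADDCC  r1←0x35
3: · MOVVS
4: ✓ CMP  NZCV=1000
5: ✓ ADDLT  r1←0xf7
6: ✓ MOVCC  r1←0x7f
7: ✓ CMP  NZCV=1001
8: ✓ MOVMI  r2←0xbc
9: · MOVCS
10: ✓ MOVCC  r0←0x00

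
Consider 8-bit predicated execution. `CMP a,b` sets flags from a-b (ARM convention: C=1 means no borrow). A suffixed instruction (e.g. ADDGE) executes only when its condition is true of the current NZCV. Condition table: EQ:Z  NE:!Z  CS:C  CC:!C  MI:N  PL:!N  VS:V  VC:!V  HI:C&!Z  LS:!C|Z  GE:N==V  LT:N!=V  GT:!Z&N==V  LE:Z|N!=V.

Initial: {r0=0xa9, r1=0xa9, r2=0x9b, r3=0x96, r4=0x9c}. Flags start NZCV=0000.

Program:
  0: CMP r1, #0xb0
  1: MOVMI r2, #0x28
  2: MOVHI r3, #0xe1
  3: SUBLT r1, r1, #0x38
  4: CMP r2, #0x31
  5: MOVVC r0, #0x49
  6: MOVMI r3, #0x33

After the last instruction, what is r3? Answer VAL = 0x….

VAL = 0x33

[0] flags=1000 → (cmp)
[1] flags=1000 MI?T → r2=0x28
[2] flags=1000 HI?F → skip
[3] flags=1000 LT?T → r1=0x71
[4] flags=1000 → (cmp)
[5] flags=1000 VC?T → r0=0x49
[6] flags=1000 MI?T → r3=0x33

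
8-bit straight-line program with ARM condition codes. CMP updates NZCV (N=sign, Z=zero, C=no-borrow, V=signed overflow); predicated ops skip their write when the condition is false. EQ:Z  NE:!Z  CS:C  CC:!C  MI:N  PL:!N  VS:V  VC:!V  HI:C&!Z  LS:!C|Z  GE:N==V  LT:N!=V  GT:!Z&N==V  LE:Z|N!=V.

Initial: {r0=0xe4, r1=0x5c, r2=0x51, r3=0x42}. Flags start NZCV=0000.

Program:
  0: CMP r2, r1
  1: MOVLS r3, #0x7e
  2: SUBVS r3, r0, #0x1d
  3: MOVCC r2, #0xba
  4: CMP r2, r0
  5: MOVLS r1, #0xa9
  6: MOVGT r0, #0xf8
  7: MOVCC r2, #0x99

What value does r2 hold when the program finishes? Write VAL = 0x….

[0] flags=1000 → (cmp)
[1] flags=1000 LS?T → r3=0x7e
[2] flags=1000 VS?F → skip
[3] flags=1000 CC?T → r2=0xba
[4] flags=1000 → (cmp)
[5] flags=1000 LS?T → r1=0xa9
[6] flags=1000 GT?F → skip
[7] flags=1000 CC?T → r2=0x99

VAL = 0x99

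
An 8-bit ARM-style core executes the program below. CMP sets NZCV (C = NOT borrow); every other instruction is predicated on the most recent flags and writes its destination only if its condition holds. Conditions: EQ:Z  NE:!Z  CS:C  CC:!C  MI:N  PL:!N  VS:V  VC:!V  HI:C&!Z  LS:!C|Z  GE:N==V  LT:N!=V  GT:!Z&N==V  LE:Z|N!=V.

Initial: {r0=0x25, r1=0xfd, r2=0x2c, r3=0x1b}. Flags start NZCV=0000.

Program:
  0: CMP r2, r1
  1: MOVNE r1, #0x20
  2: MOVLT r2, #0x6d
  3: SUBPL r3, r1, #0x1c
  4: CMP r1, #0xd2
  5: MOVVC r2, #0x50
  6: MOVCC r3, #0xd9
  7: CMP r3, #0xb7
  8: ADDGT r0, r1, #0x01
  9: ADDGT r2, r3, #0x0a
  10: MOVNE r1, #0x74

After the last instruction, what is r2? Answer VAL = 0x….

VAL = 0xe3

[0] flags=0000 → (cmp)
[1] flags=0000 NE?T → r1=0x20
[2] flags=0000 LT?F → skip
[3] flags=0000 PL?T → r3=0x04
[4] flags=0000 → (cmp)
[5] flags=0000 VC?T → r2=0x50
[6] flags=0000 CC?T → r3=0xd9
[7] flags=0010 → (cmp)
[8] flags=0010 GT?T → r0=0x21
[9] flags=0010 GT?T → r2=0xe3
[10] flags=0010 NE?T → r1=0x74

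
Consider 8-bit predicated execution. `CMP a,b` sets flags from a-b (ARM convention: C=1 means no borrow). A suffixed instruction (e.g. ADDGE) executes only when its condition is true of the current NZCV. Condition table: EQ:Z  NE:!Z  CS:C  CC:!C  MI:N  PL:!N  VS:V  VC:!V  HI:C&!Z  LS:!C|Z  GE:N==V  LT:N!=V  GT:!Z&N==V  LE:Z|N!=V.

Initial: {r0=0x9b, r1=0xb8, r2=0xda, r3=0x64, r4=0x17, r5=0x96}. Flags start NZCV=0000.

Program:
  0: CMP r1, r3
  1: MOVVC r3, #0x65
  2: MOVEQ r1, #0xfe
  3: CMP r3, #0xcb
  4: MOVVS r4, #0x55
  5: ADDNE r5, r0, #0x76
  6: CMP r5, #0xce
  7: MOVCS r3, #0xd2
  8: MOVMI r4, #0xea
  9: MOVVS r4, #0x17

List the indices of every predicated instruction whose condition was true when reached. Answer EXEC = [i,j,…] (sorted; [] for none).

EXEC = [4,5]

[0] flags=0011 → (cmp)
[1] flags=0011 VC?F → skip
[2] flags=0011 EQ?F → skip
[3] flags=1001 → (cmp)
[4] flags=1001 VS?T → r4=0x55
[5] flags=1001 NE?T → r5=0x11
[6] flags=0000 → (cmp)
[7] flags=0000 CS?F → skip
[8] flags=0000 MI?F → skip
[9] flags=0000 VS?F → skip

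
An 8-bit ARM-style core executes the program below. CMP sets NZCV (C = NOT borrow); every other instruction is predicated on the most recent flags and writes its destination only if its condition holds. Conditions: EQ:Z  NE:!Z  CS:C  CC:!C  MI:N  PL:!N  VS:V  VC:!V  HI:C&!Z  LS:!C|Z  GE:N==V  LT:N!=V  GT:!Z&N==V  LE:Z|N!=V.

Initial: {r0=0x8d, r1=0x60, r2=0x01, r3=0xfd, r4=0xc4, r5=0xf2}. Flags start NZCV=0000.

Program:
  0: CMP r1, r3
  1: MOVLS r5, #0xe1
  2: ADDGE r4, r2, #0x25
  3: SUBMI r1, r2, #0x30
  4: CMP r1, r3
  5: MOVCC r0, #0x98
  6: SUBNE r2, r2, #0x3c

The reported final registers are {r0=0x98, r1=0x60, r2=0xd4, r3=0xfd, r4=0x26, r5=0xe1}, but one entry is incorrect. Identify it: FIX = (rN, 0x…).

0: ✓ CMP  NZCV=0000
1: ✓ MOVLS  r5←0xe1
2: ✓ ADDGE  r4←0x26
3: · SUBMI
4: ✓ CMP  NZCV=0000
5: ✓ MOVCC  r0←0x98
6: ✓ SUBNE  r2←0xc5

FIX = (r2, 0xc5)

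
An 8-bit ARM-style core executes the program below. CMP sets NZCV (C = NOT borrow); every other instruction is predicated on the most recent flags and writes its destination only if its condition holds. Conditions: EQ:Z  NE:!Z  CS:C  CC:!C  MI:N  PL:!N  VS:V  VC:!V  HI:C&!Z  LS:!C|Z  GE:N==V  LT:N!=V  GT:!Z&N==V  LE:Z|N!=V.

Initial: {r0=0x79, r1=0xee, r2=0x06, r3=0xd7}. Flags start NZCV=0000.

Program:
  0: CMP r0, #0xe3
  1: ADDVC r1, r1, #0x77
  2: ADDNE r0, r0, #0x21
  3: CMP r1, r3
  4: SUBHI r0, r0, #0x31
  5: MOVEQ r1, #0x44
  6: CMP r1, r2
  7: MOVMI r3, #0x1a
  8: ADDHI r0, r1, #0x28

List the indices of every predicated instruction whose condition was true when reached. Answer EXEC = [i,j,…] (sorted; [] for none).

EXEC = [2,4,7,8]

0: ✓ CMP  NZCV=1001
1: · ADDVC
2: ✓ ADDNE  r0←0x9a
3: ✓ CMP  NZCV=0010
4: ✓ SUBHI  r0←0x69
5: · MOVEQ
6: ✓ CMP  NZCV=1010
7: ✓ MOVMI  r3←0x1a
8: ✓ ADDHI  r0←0x16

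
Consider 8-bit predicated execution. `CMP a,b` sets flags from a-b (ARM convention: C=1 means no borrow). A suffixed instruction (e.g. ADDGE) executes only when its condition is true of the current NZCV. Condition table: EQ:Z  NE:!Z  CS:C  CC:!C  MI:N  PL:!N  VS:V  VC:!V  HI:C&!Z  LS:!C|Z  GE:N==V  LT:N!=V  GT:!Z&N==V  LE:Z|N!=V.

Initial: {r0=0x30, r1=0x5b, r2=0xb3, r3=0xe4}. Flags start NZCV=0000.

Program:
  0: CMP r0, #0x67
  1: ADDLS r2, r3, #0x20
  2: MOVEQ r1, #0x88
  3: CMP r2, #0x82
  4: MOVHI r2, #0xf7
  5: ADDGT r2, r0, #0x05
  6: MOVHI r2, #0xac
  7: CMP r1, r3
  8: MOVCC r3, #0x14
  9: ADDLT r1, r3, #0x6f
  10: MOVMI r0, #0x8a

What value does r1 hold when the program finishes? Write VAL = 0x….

[0] flags=1000 → (cmp)
[1] flags=1000 LS?T → r2=0x04
[2] flags=1000 EQ?F → skip
[3] flags=1001 → (cmp)
[4] flags=1001 HI?F → skip
[5] flags=1001 GT?T → r2=0x35
[6] flags=1001 HI?F → skip
[7] flags=0000 → (cmp)
[8] flags=0000 CC?T → r3=0x14
[9] flags=0000 LT?F → skip
[10] flags=0000 MI?F → skip

VAL = 0x5b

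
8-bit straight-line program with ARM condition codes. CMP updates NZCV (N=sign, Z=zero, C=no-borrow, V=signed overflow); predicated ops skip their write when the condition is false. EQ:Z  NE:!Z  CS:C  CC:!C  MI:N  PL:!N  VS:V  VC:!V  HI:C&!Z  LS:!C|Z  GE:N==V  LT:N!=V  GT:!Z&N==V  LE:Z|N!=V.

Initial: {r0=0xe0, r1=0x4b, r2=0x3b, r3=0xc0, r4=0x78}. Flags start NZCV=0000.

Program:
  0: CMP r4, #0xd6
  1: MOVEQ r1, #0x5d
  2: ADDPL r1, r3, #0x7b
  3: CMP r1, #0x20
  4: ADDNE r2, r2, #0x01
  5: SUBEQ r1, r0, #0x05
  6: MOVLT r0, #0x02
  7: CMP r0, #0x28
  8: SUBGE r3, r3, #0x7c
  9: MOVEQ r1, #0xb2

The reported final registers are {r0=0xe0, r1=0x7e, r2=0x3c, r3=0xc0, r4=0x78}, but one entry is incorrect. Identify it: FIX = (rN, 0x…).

FIX = (r1, 0x4b)

0: ✓ CMP  NZCV=1001
1: · MOVEQ
2: · ADDPL
3: ✓ CMP  NZCV=0010
4: ✓ ADDNE  r2←0x3c
5: · SUBEQ
6: · MOVLT
7: ✓ CMP  NZCV=1010
8: · SUBGE
9: · MOVEQ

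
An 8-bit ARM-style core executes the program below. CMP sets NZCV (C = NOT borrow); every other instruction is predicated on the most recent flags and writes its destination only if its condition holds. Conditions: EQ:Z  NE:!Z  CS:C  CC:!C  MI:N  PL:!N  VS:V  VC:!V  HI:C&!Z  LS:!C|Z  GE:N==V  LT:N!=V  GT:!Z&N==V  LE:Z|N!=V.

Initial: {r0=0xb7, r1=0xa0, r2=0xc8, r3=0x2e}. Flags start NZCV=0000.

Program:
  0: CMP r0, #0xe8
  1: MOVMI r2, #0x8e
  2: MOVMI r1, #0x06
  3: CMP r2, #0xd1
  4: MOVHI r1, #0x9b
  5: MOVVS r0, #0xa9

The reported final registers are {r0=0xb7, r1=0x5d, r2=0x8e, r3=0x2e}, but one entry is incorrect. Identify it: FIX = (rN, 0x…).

FIX = (r1, 0x06)

0: ✓ CMP  NZCV=1000
1: ✓ MOVMI  r2←0x8e
2: ✓ MOVMI  r1←0x06
3: ✓ CMP  NZCV=1000
4: · MOVHI
5: · MOVVS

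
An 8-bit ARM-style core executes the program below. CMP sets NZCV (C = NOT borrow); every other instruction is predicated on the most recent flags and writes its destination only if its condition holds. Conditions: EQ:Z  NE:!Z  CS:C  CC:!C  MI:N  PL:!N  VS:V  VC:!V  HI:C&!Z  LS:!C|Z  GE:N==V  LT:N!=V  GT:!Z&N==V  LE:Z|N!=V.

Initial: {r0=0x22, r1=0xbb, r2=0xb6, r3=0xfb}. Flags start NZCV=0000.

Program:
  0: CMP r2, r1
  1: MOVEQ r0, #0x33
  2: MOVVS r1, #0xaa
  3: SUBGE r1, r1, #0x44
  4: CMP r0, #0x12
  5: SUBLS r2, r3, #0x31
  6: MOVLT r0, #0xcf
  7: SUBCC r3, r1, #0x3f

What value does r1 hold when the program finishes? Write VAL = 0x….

0: ✓ CMP  NZCV=1000
1: · MOVEQ
2: · MOVVS
3: · SUBGE
4: ✓ CMP  NZCV=0010
5: · SUBLS
6: · MOVLT
7: · SUBCC

VAL = 0xbb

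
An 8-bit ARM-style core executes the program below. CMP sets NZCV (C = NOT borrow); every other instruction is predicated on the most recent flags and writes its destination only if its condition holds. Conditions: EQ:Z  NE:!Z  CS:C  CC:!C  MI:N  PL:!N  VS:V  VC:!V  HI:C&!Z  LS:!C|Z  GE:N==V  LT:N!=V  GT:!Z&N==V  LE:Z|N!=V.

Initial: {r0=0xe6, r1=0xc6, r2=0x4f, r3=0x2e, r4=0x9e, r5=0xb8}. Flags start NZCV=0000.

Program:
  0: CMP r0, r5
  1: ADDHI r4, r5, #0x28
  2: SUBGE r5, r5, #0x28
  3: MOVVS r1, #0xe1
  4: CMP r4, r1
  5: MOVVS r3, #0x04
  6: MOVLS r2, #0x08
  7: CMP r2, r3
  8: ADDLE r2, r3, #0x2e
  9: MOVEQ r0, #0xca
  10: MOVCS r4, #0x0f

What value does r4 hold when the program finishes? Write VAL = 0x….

0: ✓ CMP  NZCV=0010
1: ✓ ADDHI  r4←0xe0
2: ✓ SUBGE  r5←0x90
3: · MOVVS
4: ✓ CMP  NZCV=0010
5: · MOVVS
6: · MOVLS
7: ✓ CMP  NZCV=0010
8: · ADDLE
9: · MOVEQ
10: ✓ MOVCS  r4←0x0f

VAL = 0x0f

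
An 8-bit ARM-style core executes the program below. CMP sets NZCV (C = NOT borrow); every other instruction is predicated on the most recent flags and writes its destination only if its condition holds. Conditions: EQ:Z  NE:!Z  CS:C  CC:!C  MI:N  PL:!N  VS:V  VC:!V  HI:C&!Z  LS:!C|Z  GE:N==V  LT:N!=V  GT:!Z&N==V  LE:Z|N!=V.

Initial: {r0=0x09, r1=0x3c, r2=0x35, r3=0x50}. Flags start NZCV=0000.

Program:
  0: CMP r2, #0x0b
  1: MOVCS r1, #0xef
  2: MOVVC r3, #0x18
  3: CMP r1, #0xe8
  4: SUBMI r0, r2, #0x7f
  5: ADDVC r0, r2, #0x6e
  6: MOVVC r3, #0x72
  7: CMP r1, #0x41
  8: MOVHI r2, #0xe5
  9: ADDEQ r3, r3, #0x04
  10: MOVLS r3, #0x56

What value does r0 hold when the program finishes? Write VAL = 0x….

VAL = 0xa3

[0] flags=0010 → (cmp)
[1] flags=0010 CS?T → r1=0xef
[2] flags=0010 VC?T → r3=0x18
[3] flags=0010 → (cmp)
[4] flags=0010 MI?F → skip
[5] flags=0010 VC?T → r0=0xa3
[6] flags=0010 VC?T → r3=0x72
[7] flags=1010 → (cmp)
[8] flags=1010 HI?T → r2=0xe5
[9] flags=1010 EQ?F → skip
[10] flags=1010 LS?F → skip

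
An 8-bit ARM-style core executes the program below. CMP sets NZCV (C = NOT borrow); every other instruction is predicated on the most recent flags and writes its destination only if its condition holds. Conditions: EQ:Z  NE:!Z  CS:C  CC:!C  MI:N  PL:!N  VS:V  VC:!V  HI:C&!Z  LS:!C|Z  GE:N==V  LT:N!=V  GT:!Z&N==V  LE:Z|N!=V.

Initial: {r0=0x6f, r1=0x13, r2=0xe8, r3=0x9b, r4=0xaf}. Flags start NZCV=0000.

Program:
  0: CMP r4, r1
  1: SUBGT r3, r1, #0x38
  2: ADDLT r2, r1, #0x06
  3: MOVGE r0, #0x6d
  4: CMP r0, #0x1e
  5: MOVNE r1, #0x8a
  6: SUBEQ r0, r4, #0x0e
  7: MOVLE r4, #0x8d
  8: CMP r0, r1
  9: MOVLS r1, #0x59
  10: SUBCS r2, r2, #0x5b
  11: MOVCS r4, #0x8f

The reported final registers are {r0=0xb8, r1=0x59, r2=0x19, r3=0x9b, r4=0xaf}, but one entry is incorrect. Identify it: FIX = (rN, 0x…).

[0] flags=1010 → (cmp)
[1] flags=1010 GT?F → skip
[2] flags=1010 LT?T → r2=0x19
[3] flags=1010 GE?F → skip
[4] flags=0010 → (cmp)
[5] flags=0010 NE?T → r1=0x8a
[6] flags=0010 EQ?F → skip
[7] flags=0010 LE?F → skip
[8] flags=1001 → (cmp)
[9] flags=1001 LS?T → r1=0x59
[10] flags=1001 CS?F → skip
[11] flags=1001 CS?F → skip

FIX = (r0, 0x6f)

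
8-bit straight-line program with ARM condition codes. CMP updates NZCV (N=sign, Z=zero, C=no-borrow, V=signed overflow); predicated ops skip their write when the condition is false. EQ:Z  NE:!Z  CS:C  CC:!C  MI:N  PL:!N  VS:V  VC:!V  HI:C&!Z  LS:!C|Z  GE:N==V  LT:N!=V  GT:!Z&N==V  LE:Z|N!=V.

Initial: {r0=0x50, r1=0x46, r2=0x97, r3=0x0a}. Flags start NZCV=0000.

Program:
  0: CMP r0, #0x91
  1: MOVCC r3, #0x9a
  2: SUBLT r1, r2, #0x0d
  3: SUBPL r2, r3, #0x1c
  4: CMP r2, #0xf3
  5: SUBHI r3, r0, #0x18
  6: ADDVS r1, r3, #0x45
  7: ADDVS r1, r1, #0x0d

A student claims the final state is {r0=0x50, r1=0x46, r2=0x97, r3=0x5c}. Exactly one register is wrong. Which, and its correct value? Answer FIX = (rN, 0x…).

FIX = (r3, 0x9a)

0: ✓ CMP  NZCV=1001
1: ✓ MOVCC  r3←0x9a
2: · SUBLT
3: · SUBPL
4: ✓ CMP  NZCV=1000
5: · SUBHI
6: · ADDVS
7: · ADDVS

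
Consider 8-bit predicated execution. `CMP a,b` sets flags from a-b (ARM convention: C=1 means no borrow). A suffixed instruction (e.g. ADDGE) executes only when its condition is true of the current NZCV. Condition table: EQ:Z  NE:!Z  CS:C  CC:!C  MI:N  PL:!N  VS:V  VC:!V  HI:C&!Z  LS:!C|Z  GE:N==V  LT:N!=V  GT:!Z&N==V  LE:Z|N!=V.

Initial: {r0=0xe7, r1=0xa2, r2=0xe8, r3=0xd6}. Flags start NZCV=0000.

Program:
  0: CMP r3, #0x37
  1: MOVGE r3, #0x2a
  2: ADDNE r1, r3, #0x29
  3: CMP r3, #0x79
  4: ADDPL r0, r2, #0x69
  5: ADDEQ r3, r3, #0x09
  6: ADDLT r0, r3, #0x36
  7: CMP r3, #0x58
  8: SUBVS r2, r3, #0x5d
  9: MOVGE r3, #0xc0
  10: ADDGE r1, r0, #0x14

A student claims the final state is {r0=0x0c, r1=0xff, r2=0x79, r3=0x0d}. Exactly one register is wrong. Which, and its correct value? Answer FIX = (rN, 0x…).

0: ✓ CMP  NZCV=1010
1: · MOVGE
2: ✓ ADDNE  r1←0xff
3: ✓ CMP  NZCV=0011
4: ✓ ADDPL  r0←0x51
5: · ADDEQ
6: ✓ ADDLT  r0←0x0c
7: ✓ CMP  NZCV=0011
8: ✓ SUBVS  r2←0x79
9: · MOVGE
10: · ADDGE

FIX = (r3, 0xd6)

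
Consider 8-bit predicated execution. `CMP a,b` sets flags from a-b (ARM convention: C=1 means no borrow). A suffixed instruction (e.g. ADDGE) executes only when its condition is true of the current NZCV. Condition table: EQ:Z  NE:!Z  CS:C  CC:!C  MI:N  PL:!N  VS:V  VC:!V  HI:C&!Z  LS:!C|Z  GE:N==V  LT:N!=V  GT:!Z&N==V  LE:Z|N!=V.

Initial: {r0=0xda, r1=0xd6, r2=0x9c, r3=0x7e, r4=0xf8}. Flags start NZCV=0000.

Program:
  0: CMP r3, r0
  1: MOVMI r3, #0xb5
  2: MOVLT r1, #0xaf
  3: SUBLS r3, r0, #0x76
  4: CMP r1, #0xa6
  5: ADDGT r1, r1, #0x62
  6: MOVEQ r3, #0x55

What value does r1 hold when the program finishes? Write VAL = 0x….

[0] flags=1001 → (cmp)
[1] flags=1001 MI?T → r3=0xb5
[2] flags=1001 LT?F → skip
[3] flags=1001 LS?T → r3=0x64
[4] flags=0010 → (cmp)
[5] flags=0010 GT?T → r1=0x38
[6] flags=0010 EQ?F → skip

VAL = 0x38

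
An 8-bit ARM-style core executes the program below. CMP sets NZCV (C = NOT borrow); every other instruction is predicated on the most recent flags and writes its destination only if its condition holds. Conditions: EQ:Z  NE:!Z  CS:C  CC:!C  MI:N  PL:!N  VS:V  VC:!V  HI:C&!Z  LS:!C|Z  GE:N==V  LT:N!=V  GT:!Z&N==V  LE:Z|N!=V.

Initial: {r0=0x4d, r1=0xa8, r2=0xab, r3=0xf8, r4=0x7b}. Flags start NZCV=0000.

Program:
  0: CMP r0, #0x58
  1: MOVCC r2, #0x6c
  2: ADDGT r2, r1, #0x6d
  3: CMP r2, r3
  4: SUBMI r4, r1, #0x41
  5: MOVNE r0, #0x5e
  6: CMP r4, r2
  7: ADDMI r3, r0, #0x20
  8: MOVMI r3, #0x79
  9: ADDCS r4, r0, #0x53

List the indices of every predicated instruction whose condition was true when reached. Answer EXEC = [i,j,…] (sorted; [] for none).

EXEC = [1,5,9]

[0] flags=1000 → (cmp)
[1] flags=1000 CC?T → r2=0x6c
[2] flags=1000 GT?F → skip
[3] flags=0000 → (cmp)
[4] flags=0000 MI?F → skip
[5] flags=0000 NE?T → r0=0x5e
[6] flags=0010 → (cmp)
[7] flags=0010 MI?F → skip
[8] flags=0010 MI?F → skip
[9] flags=0010 CS?T → r4=0xb1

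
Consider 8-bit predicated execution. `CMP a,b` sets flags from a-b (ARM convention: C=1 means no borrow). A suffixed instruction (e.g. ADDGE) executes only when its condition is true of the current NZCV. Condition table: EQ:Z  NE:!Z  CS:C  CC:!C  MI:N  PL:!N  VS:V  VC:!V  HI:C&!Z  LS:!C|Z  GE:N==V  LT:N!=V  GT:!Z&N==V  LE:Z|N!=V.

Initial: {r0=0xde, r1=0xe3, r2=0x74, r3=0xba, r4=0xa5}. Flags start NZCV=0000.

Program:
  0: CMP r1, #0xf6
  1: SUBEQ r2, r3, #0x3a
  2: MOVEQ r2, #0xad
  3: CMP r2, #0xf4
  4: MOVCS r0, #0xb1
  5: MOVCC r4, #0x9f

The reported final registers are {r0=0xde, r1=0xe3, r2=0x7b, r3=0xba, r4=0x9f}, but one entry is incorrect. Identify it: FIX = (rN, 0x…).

FIX = (r2, 0x74)

0: ✓ CMP  NZCV=1000
1: · SUBEQ
2: · MOVEQ
3: ✓ CMP  NZCV=1001
4: · MOVCS
5: ✓ MOVCC  r4←0x9f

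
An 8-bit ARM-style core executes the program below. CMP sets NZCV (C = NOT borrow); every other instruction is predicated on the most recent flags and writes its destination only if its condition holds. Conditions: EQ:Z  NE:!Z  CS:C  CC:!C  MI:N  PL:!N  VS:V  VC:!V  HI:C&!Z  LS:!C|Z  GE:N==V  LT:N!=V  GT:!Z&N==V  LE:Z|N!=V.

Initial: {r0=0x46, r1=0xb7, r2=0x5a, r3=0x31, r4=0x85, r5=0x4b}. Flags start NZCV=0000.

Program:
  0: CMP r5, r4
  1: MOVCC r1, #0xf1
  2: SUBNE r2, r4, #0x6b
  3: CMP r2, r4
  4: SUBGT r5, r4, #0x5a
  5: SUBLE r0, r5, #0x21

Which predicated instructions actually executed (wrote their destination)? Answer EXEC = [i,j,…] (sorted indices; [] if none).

[0] flags=1001 → (cmp)
[1] flags=1001 CC?T → r1=0xf1
[2] flags=1001 NE?T → r2=0x1a
[3] flags=1001 → (cmp)
[4] flags=1001 GT?T → r5=0x2b
[5] flags=1001 LE?F → skip

EXEC = [1,2,4]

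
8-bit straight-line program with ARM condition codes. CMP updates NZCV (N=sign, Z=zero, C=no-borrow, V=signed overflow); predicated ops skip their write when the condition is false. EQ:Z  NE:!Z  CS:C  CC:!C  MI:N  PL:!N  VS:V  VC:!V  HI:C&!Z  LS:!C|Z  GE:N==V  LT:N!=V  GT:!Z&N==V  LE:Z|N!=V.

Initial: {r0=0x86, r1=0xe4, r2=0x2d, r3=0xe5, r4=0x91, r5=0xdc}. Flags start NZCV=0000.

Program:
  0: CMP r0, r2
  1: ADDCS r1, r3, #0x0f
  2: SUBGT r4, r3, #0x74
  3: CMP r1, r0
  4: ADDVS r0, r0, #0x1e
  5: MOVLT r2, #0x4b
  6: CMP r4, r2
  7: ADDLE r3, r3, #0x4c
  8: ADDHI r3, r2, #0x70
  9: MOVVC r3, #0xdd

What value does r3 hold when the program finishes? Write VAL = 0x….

VAL = 0x9d

[0] flags=0011 → (cmp)
[1] flags=0011 CS?T → r1=0xf4
[2] flags=0011 GT?F → skip
[3] flags=0010 → (cmp)
[4] flags=0010 VS?F → skip
[5] flags=0010 LT?F → skip
[6] flags=0011 → (cmp)
[7] flags=0011 LE?T → r3=0x31
[8] flags=0011 HI?T → r3=0x9d
[9] flags=0011 VC?F → skip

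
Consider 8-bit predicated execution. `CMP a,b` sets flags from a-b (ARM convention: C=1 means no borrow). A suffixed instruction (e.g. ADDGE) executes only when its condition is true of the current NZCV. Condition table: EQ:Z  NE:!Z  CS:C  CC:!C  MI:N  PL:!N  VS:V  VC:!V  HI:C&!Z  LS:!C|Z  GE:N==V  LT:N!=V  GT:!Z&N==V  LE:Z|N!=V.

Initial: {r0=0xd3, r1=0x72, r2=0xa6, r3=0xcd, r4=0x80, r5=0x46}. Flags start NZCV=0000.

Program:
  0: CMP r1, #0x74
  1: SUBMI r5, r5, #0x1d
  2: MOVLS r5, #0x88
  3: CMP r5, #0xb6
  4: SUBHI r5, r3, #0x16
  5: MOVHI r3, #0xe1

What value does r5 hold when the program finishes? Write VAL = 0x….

VAL = 0x88

[0] flags=1000 → (cmp)
[1] flags=1000 MI?T → r5=0x29
[2] flags=1000 LS?T → r5=0x88
[3] flags=1000 → (cmp)
[4] flags=1000 HI?F → skip
[5] flags=1000 HI?F → skip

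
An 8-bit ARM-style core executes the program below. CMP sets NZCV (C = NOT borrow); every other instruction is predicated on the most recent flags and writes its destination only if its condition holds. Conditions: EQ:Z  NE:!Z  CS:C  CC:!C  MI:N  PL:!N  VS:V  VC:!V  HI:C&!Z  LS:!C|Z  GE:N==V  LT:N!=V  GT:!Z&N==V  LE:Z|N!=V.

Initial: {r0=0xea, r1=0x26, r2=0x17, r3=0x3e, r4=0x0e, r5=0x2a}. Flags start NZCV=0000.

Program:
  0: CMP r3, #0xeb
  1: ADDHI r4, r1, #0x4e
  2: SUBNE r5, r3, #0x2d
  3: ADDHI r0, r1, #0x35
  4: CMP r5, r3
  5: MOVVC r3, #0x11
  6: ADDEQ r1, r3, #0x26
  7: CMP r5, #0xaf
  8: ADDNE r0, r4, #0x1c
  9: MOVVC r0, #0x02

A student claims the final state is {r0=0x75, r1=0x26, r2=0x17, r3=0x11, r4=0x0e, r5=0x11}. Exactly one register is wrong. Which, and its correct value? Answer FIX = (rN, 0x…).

FIX = (r0, 0x02)

0: ✓ CMP  NZCV=0000
1: · ADDHI
2: ✓ SUBNE  r5←0x11
3: · ADDHI
4: ✓ CMP  NZCV=1000
5: ✓ MOVVC  r3←0x11
6: · ADDEQ
7: ✓ CMP  NZCV=0000
8: ✓ ADDNE  r0←0x2a
9: ✓ MOVVC  r0←0x02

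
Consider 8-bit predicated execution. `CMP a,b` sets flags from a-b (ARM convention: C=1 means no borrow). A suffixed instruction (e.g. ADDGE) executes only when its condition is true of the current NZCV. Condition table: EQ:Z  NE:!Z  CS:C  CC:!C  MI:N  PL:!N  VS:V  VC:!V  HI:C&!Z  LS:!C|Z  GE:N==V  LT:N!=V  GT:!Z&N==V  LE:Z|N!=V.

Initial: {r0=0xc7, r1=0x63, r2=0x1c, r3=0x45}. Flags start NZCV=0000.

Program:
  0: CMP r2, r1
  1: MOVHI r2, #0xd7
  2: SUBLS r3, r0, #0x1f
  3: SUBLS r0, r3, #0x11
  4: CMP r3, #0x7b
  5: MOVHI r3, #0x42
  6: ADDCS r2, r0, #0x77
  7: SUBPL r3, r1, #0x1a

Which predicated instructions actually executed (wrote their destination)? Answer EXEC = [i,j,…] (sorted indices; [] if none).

EXEC = [2,3,5,6,7]

0: ✓ CMP  NZCV=1000
1: · MOVHI
2: ✓ SUBLS  r3←0xa8
3: ✓ SUBLS  r0←0x97
4: ✓ CMP  NZCV=0011
5: ✓ MOVHI  r3←0x42
6: ✓ ADDCS  r2←0x0e
7: ✓ SUBPL  r3←0x49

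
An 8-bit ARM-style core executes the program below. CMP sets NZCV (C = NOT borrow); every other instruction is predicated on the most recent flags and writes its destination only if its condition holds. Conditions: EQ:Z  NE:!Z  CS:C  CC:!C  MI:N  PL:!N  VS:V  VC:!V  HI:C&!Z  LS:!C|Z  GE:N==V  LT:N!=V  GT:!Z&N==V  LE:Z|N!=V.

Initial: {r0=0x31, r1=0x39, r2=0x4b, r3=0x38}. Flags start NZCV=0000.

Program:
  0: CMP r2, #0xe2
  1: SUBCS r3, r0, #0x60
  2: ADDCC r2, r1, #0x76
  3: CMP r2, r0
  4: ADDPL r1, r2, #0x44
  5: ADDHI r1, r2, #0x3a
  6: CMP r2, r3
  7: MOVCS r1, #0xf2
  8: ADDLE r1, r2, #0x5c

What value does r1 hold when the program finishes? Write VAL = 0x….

VAL = 0x0b

0: ✓ CMP  NZCV=0000
1: · SUBCS
2: ✓ ADDCC  r2←0xaf
3: ✓ CMP  NZCV=0011
4: ✓ ADDPL  r1←0xf3
5: ✓ ADDHI  r1←0xe9
6: ✓ CMP  NZCV=0011
7: ✓ MOVCS  r1←0xf2
8: ✓ ADDLE  r1←0x0b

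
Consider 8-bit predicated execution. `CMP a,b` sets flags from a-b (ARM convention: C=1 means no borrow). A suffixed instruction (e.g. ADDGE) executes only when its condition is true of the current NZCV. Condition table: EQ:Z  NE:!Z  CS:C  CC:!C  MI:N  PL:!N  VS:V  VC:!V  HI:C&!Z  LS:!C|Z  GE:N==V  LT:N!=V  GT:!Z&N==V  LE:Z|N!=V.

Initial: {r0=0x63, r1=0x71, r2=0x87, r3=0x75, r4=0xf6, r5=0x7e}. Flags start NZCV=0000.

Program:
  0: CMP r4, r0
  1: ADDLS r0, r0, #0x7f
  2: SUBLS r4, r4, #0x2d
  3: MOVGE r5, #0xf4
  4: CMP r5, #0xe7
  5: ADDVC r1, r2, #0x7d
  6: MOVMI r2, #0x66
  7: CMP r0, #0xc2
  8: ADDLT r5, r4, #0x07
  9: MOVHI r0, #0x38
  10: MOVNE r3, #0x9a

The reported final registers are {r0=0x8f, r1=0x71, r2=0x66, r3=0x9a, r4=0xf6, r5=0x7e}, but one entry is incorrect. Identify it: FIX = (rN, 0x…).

0: ✓ CMP  NZCV=1010
1: · ADDLS
2: · SUBLS
3: · MOVGE
4: ✓ CMP  NZCV=1001
5: · ADDVC
6: ✓ MOVMI  r2←0x66
7: ✓ CMP  NZCV=1001
8: · ADDLT
9: · MOVHI
10: ✓ MOVNE  r3←0x9a

FIX = (r0, 0x63)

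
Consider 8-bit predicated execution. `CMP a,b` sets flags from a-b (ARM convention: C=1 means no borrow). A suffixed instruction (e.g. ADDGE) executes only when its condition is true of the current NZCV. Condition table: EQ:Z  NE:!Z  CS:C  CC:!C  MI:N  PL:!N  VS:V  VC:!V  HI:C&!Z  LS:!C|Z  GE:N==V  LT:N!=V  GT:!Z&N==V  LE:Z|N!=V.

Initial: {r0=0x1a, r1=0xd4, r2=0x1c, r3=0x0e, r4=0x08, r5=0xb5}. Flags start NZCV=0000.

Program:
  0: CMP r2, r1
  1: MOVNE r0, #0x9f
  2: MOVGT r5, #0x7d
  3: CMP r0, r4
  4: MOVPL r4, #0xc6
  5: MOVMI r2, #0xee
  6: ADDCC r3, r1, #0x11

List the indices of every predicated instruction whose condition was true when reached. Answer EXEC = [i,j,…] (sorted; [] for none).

0: ✓ CMP  NZCV=0000
1: ✓ MOVNE  r0←0x9f
2: ✓ MOVGT  r5←0x7d
3: ✓ CMP  NZCV=1010
4: · MOVPL
5: ✓ MOVMI  r2←0xee
6: · ADDCC

EXEC = [1,2,5]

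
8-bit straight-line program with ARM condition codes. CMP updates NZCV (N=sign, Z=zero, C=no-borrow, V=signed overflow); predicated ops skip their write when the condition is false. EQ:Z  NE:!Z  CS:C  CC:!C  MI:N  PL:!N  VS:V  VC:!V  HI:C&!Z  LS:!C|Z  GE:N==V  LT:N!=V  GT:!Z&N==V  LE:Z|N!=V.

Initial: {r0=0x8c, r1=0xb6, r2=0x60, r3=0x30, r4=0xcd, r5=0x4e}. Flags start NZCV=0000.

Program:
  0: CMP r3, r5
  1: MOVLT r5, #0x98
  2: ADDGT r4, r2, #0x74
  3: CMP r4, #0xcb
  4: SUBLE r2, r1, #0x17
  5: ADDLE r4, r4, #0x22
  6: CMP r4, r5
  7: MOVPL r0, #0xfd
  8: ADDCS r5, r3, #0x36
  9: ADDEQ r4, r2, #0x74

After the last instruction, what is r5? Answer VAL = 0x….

VAL = 0x66

0: ✓ CMP  NZCV=1000
1: ✓ MOVLT  r5←0x98
2: · ADDGT
3: ✓ CMP  NZCV=0010
4: · SUBLE
5: · ADDLE
6: ✓ CMP  NZCV=0010
7: ✓ MOVPL  r0←0xfd
8: ✓ ADDCS  r5←0x66
9: · ADDEQ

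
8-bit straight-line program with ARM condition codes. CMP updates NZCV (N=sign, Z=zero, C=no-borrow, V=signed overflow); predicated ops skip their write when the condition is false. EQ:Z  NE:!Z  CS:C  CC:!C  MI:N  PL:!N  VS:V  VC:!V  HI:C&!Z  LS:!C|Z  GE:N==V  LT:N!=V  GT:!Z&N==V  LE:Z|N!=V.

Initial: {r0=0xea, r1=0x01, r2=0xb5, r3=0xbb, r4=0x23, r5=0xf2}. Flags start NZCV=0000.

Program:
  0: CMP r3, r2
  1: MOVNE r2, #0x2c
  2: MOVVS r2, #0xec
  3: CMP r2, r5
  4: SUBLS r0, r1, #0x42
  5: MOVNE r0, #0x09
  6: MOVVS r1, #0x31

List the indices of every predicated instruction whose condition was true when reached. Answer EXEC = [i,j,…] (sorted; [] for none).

[0] flags=0010 → (cmp)
[1] flags=0010 NE?T → r2=0x2c
[2] flags=0010 VS?F → skip
[3] flags=0000 → (cmp)
[4] flags=0000 LS?T → r0=0xbf
[5] flags=0000 NE?T → r0=0x09
[6] flags=0000 VS?F → skip

EXEC = [1,4,5]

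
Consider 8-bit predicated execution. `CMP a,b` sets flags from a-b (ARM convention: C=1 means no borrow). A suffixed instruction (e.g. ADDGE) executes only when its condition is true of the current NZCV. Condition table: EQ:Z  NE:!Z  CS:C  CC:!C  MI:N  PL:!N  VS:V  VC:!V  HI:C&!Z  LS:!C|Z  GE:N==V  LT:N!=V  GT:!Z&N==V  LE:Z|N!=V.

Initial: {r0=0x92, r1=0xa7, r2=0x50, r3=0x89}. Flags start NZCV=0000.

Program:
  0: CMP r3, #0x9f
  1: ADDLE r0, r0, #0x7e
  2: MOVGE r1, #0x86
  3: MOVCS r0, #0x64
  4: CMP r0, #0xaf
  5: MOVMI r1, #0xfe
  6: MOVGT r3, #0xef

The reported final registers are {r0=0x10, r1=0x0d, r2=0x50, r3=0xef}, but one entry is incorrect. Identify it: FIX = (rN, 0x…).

FIX = (r1, 0xa7)

0: ✓ CMP  NZCV=1000
1: ✓ ADDLE  r0←0x10
2: · MOVGE
3: · MOVCS
4: ✓ CMP  NZCV=0000
5: · MOVMI
6: ✓ MOVGT  r3←0xef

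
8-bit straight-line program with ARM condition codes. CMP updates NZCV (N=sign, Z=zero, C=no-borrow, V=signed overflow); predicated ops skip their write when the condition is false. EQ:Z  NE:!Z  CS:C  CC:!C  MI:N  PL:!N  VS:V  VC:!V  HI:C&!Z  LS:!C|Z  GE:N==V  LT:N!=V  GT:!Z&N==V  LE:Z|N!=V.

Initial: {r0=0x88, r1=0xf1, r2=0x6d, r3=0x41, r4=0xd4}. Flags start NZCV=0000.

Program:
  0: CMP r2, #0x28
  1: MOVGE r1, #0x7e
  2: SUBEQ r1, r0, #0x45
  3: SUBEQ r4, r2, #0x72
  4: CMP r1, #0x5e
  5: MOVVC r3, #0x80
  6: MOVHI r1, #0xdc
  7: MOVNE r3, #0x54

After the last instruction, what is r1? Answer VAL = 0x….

0: ✓ CMP  NZCV=0010
1: ✓ MOVGE  r1←0x7e
2: · SUBEQ
3: · SUBEQ
4: ✓ CMP  NZCV=0010
5: ✓ MOVVC  r3←0x80
6: ✓ MOVHI  r1←0xdc
7: ✓ MOVNE  r3←0x54

VAL = 0xdc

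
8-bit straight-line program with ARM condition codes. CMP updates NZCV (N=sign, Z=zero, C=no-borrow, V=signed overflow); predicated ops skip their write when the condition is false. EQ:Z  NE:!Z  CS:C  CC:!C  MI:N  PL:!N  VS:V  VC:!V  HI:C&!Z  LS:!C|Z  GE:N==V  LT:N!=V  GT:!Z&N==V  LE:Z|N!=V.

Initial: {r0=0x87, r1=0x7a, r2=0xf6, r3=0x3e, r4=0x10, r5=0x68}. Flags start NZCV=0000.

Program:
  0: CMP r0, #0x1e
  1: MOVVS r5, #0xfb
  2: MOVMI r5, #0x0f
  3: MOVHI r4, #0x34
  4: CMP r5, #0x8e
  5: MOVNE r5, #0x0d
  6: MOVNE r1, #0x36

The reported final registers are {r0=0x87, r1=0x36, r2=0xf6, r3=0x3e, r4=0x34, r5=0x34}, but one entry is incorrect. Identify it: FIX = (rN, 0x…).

[0] flags=0011 → (cmp)
[1] flags=0011 VS?T → r5=0xfb
[2] flags=0011 MI?F → skip
[3] flags=0011 HI?T → r4=0x34
[4] flags=0010 → (cmp)
[5] flags=0010 NE?T → r5=0x0d
[6] flags=0010 NE?T → r1=0x36

FIX = (r5, 0x0d)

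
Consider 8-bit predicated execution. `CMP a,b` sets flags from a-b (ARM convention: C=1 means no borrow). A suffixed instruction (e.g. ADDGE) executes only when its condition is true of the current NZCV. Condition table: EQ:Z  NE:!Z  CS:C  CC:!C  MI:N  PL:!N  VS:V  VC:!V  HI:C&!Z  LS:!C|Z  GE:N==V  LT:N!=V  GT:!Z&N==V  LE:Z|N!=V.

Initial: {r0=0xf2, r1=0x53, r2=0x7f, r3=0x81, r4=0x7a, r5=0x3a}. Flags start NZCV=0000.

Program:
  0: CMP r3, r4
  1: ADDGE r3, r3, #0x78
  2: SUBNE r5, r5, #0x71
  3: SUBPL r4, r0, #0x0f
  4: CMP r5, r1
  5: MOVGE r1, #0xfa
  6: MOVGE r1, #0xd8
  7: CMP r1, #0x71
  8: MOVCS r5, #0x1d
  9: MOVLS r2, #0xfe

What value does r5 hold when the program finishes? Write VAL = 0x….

[0] flags=0011 → (cmp)
[1] flags=0011 GE?F → skip
[2] flags=0011 NE?T → r5=0xc9
[3] flags=0011 PL?T → r4=0xe3
[4] flags=0011 → (cmp)
[5] flags=0011 GE?F → skip
[6] flags=0011 GE?F → skip
[7] flags=1000 → (cmp)
[8] flags=1000 CS?F → skip
[9] flags=1000 LS?T → r2=0xfe

VAL = 0xc9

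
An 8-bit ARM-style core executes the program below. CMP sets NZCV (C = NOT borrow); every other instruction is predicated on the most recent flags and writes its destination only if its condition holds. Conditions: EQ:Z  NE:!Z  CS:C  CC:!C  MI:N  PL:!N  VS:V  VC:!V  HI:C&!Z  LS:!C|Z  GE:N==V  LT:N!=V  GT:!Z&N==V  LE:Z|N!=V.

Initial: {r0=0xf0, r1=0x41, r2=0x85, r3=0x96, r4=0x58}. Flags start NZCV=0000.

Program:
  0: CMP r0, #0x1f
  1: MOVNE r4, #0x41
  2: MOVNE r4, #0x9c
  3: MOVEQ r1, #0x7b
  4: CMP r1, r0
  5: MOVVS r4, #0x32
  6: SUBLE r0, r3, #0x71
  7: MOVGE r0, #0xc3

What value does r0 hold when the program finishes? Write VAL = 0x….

VAL = 0xc3

[0] flags=1010 → (cmp)
[1] flags=1010 NE?T → r4=0x41
[2] flags=1010 NE?T → r4=0x9c
[3] flags=1010 EQ?F → skip
[4] flags=0000 → (cmp)
[5] flags=0000 VS?F → skip
[6] flags=0000 LE?F → skip
[7] flags=0000 GE?T → r0=0xc3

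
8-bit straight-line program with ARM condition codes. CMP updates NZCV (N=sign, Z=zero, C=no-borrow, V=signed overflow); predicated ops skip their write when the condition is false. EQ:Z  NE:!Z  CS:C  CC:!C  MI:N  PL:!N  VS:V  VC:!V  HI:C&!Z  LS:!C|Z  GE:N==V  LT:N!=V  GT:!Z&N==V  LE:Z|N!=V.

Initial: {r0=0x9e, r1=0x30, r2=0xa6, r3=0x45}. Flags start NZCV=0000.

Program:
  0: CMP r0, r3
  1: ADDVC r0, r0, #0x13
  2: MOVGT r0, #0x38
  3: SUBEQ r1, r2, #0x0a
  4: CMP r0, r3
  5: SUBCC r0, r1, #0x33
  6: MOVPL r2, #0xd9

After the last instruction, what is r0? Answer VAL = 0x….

VAL = 0x9e

[0] flags=0011 → (cmp)
[1] flags=0011 VC?F → skip
[2] flags=0011 GT?F → skip
[3] flags=0011 EQ?F → skip
[4] flags=0011 → (cmp)
[5] flags=0011 CC?F → skip
[6] flags=0011 PL?T → r2=0xd9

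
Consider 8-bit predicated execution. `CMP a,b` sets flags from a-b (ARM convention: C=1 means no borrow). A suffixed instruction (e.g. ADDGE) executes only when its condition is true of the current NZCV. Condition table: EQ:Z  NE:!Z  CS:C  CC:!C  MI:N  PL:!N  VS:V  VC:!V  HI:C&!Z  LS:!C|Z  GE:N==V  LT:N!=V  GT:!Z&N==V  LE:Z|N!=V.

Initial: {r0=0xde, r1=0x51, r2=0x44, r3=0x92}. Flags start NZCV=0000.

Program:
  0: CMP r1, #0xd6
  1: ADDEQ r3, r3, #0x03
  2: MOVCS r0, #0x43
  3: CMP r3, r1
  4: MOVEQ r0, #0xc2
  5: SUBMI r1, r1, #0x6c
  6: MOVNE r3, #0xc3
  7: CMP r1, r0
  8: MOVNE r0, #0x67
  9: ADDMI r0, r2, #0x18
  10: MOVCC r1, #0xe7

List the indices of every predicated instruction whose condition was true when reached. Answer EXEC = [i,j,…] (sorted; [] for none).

[0] flags=0000 → (cmp)
[1] flags=0000 EQ?F → skip
[2] flags=0000 CS?F → skip
[3] flags=0011 → (cmp)
[4] flags=0011 EQ?F → skip
[5] flags=0011 MI?F → skip
[6] flags=0011 NE?T → r3=0xc3
[7] flags=0000 → (cmp)
[8] flags=0000 NE?T → r0=0x67
[9] flags=0000 MI?F → skip
[10] flags=0000 CC?T → r1=0xe7

EXEC = [6,8,10]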